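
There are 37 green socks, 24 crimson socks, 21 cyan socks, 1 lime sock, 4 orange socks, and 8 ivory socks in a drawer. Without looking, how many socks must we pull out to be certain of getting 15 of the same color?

Treat the 6 colors as pigeonholes.
In the worst case we take at most 14 of each color, but all 1 lime, all 4 orange, and all 8 ivory (fewer than 14), giving 14 + 14 + 14 + 1 + 4 + 8 = 55.
One more sock then forces some color to 15, so 55 + 1 = 56.

56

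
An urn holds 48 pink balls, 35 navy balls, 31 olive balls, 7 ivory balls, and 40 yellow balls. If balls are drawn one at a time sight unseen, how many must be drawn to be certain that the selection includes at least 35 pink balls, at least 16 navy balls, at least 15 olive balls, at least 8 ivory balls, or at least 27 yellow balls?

97

Each of the 5 colors has its own threshold; avoid all of them simultaneously.
The worst case stops just short of every target: 34 pink, 15 navy, 14 olive, 7 ivory, 26 yellow — 34 + 15 + 14 + 7 + 26 = 96 balls.
One more ball must push some color to its target, so 96 + 1 = 97.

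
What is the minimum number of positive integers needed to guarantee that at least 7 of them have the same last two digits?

601

There are 100 possible two-digit endings acting as pigeonholes.
With 100 × 6 = 600 positive integers we could place exactly 6 in each, with no class reaching 7.
One more forces some class to hold 7, so 600 + 1 = 601.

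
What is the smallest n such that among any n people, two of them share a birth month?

13

There are 12 months of the year acting as pigeonholes.
With 12 people we could place one in each, avoiding any repeat.
One more forces some class to hold 2, so 12 + 1 = 13.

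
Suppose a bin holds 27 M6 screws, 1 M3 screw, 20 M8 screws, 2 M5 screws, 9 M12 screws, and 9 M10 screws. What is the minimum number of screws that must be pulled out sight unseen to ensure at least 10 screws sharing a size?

40

In the worst case we take at most 9 of each size, but all 1 M3 and all 2 M5 (fewer than 9), giving 9 + 1 + 9 + 2 + 9 + 9 = 39.
One more screw then forces some size to 10, so 39 + 1 = 40.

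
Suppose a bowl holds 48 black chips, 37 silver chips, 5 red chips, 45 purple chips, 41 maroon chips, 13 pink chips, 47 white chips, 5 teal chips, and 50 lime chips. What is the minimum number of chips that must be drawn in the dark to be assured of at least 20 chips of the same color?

138

In the worst case we take at most 19 of each color, but all 5 red, all 13 pink, and all 5 teal (fewer than 19), giving 19 + 19 + 5 + 19 + 19 + 13 + 19 + 5 + 19 = 137.
One more chip then forces some color to 20, so 137 + 1 = 138.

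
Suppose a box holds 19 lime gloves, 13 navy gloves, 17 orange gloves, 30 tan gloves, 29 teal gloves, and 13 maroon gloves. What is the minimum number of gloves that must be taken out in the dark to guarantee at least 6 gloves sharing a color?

31

The worst case takes 5 gloves of each color without reaching 6 of any: 6 × 5 = 30.
The next glove must bring some color to 6, so 30 + 1 = 31.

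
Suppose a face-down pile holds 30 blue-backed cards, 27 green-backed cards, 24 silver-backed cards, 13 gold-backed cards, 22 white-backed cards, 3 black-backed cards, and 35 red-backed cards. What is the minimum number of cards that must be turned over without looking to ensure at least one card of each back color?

152

The hardest back color to obtain is black-backed: we could draw every other card first — 154 − 3 = 151 cards — without a single black-backed one.
The next draw must be black-backed, so 151 + 1 = 152.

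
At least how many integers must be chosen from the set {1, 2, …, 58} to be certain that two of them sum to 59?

30

Partition {1, …, 58} into 29 pairs: {1,58}, {2,57}, …, {29,30}.
Choosing 29 integers — say the integers 1 through 29 — takes one from each pair and avoids the property.
Choosing 30 forces two into the same pair by pigeonhole, and those sum to 59. So 30.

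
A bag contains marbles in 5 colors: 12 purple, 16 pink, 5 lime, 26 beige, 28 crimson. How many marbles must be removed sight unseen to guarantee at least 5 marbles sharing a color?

Treat the 5 colors as pigeonholes.
The worst case takes 4 marbles of each color without reaching 5 of any: 5 × 4 = 20.
The next marble must bring some color to 5, so 20 + 1 = 21.

21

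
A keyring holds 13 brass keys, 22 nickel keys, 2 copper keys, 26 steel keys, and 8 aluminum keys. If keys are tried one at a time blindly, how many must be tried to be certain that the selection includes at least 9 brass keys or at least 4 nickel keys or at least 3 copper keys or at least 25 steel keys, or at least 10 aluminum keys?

The worst case stops just short of every target: 8 brass, 3 nickel, 2 copper, 24 steel, all 8 aluminum — 8 + 3 + 2 + 24 + 8 = 45 keys.
One more key must push some type to its target, so 45 + 1 = 46.

46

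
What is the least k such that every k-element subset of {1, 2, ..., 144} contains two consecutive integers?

Partition {1, …, 144} into 72 pairs: {1,2}, {3,4}, …, {143,144}.
Choosing 72 integers — say the 72 even numbers 2, 4, …, 144 — takes one from each pair and avoids the property.
Choosing 73 forces two into the same pair by pigeonhole, and those are consecutive. So 73.

73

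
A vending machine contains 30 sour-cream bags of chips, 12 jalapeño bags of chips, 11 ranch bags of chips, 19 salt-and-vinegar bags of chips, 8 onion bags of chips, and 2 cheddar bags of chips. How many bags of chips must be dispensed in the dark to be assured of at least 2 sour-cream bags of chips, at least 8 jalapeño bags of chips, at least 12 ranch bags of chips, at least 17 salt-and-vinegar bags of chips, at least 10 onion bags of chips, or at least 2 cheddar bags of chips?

Each of the 6 flavors has its own threshold; avoid all of them simultaneously.
The worst case stops just short of every target: 1 sour-cream, 7 jalapeño, 11 ranch, 16 salt-and-vinegar, all 8 onion, 1 cheddar — 1 + 7 + 11 + 16 + 8 + 1 = 44 bags of chips.
One more bag of chips must push some flavor to its target, so 44 + 1 = 45.

45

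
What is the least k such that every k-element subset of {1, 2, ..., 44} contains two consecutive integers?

Partition {1, …, 44} into 22 pairs: {1,2}, {3,4}, …, {43,44}.
Choosing 22 integers — say the 22 even numbers 2, 4, …, 44 — takes one from each pair and avoids the property.
Choosing 23 forces two into the same pair by pigeonhole, and those are consecutive. So 23.

23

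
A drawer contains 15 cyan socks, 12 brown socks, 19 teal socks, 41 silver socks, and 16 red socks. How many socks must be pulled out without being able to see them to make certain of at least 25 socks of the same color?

87

Treat the 5 colors as pigeonholes.
In the worst case we take at most 24 of each color, but all 15 cyan, all 12 brown, all 19 teal, and all 16 red (fewer than 24), giving 15 + 12 + 19 + 24 + 16 = 86.
One more sock then forces some color to 25, so 86 + 1 = 87.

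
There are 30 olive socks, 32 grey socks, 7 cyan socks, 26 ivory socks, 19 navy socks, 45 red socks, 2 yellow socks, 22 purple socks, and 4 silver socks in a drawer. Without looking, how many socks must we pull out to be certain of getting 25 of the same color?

151

Treat the 9 colors as pigeonholes.
In the worst case we take at most 24 of each color, but all 7 cyan, all 19 navy, all 2 yellow, all 22 purple, and all 4 silver (fewer than 24), giving 24 + 24 + 7 + 24 + 19 + 24 + 2 + 22 + 4 = 150.
One more sock then forces some color to 25, so 150 + 1 = 151.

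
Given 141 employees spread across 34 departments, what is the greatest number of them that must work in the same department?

The 141 employees fall into 34 departments.
If each of the 34 departments held at most 4, the total would be at most 34 × 4 = 136 < 141, a contradiction.
So at least one holds ⌈141/34⌉ = 5.

5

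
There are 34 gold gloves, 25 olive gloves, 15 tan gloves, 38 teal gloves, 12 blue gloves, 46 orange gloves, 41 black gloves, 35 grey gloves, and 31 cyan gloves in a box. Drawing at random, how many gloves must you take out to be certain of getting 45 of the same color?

In the worst case we take at most 44 of each color, but all 34 gold, all 25 olive, all 15 tan, all 38 teal, all 12 blue, all 41 black, all 35 grey, and all 31 cyan (fewer than 44), giving 34 + 25 + 15 + 38 + 12 + 44 + 41 + 35 + 31 = 275.
One more glove then forces some color to 45, so 275 + 1 = 276.

276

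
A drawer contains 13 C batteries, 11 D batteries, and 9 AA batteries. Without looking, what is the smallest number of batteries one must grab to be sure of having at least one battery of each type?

25

The hardest type to obtain is AA: we could draw every other battery first — 33 − 9 = 24 batteries — without a single AA one.
The next draw must be AA, so 24 + 1 = 25.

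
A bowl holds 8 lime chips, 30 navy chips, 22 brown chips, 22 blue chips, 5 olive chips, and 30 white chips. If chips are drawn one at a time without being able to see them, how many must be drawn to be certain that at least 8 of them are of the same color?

In the worst case we take at most 7 of each color, but all 5 olive (fewer than 7), giving 7 + 7 + 7 + 7 + 5 + 7 = 40.
One more chip then forces some color to 8, so 40 + 1 = 41.

41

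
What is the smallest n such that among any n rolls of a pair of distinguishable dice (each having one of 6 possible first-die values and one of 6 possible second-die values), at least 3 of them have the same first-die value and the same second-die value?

73

There are 6 × 6 = 36 (first-die value, second-die value) combinations acting as pigeonholes.
With 36 × 2 = 72 rolls of a pair of distinguishable dice we could place exactly 2 in each, with no (first-die value, second-die value) pair reaching 3.
One more forces some (first-die value, second-die value) pair to hold 3, so 72 + 1 = 73.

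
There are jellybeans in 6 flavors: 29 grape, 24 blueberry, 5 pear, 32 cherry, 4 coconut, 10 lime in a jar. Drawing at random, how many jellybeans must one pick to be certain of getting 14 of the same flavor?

Treat the 6 flavors as pigeonholes.
In the worst case we take at most 13 of each flavor, but all 5 pear, all 4 coconut, and all 10 lime (fewer than 13), giving 13 + 13 + 5 + 13 + 4 + 10 = 58.
One more jellybean then forces some flavor to 14, so 58 + 1 = 59.

59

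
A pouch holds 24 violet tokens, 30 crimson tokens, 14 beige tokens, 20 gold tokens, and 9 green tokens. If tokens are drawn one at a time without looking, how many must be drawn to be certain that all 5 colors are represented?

The hardest color to obtain is green: we could draw every other token first — 97 − 9 = 88 tokens — without a single green one.
The next draw must be green, so 88 + 1 = 89.

89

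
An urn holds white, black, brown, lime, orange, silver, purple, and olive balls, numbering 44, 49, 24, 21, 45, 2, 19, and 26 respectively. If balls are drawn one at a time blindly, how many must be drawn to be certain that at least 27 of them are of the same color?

In the worst case we take at most 26 of each color, but all 24 brown, all 21 lime, all 2 silver, and all 19 purple (fewer than 26), giving 26 + 26 + 24 + 21 + 26 + 2 + 19 + 26 = 170.
One more ball then forces some color to 27, so 170 + 1 = 171.

171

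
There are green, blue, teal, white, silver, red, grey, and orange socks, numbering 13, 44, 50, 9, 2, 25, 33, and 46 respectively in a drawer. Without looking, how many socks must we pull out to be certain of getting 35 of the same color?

185

In the worst case we take at most 34 of each color, but all 13 green, all 9 white, all 2 silver, all 25 red, and all 33 grey (fewer than 34), giving 13 + 34 + 34 + 9 + 2 + 25 + 33 + 34 = 184.
One more sock then forces some color to 35, so 184 + 1 = 185.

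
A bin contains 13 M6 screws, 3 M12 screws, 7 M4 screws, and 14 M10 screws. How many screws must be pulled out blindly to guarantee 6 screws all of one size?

19

In the worst case we take at most 5 of each size, but all 3 M12 (fewer than 5), giving 5 + 3 + 5 + 5 = 18.
One more screw then forces some size to 6, so 18 + 1 = 19.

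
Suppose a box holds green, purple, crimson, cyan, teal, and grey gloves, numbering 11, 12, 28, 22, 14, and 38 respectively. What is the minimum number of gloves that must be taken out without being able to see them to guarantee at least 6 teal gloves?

117

To avoid teal gloves as long as possible, exhaust the other 5 colors first.
The worst case draws every non-teal glove first: 11 + 12 + 28 + 22 + 38 = 111.
The next 6 draws are then forced to be teal, giving 111 + 6 = 117.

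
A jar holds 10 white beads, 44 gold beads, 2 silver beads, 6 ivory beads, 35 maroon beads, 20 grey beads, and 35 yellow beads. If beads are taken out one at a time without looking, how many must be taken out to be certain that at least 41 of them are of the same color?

Treat the 7 colors as pigeonholes.
In the worst case we take at most 40 of each color, but all 10 white, all 2 silver, all 6 ivory, all 35 maroon, all 20 grey, and all 35 yellow (fewer than 40), giving 10 + 40 + 2 + 6 + 35 + 20 + 35 = 148.
One more bead then forces some color to 41, so 148 + 1 = 149.

149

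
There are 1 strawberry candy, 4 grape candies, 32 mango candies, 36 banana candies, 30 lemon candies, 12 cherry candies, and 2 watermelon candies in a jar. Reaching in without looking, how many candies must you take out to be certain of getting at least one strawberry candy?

The worst case draws every non-strawberry candy first: 4 + 32 + 36 + 30 + 12 + 2 = 116.
The next draw is then forced to be strawberry, giving 116 + 1 = 117.

117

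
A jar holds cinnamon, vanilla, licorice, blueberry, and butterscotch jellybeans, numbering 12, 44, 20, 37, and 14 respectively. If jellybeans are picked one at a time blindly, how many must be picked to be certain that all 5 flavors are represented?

The hardest flavor to obtain is cinnamon: we could draw every other jellybean first — 127 − 12 = 115 jellybeans — without a single cinnamon one.
The next draw must be cinnamon, so 115 + 1 = 116.

116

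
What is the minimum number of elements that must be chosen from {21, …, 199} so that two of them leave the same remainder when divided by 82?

83

Group the integers by remainder mod 82; there are 82 residue classes, each nonempty in this range.
Choosing one from each class (82 integers) avoids any shared remainder.
One more choice must repeat a class, so two differ by a multiple of 82. Hence 82 + 1 = 83.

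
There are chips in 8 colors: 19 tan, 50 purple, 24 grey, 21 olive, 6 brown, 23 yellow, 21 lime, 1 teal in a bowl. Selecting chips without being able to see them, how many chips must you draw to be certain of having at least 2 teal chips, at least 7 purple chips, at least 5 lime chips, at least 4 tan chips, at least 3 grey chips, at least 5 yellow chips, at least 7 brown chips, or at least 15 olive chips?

41

Each of the 8 colors has its own threshold; avoid all of them simultaneously.
The worst case stops just short of every target: 3 tan, 6 purple, 2 grey, 14 olive, 6 brown, 4 yellow, 4 lime, 1 teal — 3 + 6 + 2 + 14 + 6 + 4 + 4 + 1 = 40 chips.
One more chip must push some color to its target, so 40 + 1 = 41.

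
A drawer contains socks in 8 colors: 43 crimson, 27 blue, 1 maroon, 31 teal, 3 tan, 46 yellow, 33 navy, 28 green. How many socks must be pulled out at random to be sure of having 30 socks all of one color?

176

In the worst case we take at most 29 of each color, but all 27 blue, all 1 maroon, all 3 tan, and all 28 green (fewer than 29), giving 29 + 27 + 1 + 29 + 3 + 29 + 29 + 28 = 175.
One more sock then forces some color to 30, so 175 + 1 = 176.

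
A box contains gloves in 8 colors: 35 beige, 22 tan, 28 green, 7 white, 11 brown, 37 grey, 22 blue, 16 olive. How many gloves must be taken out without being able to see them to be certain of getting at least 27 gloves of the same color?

157

In the worst case we take at most 26 of each color, but all 22 tan, all 7 white, all 11 brown, all 22 blue, and all 16 olive (fewer than 26), giving 26 + 22 + 26 + 7 + 11 + 26 + 22 + 16 = 156.
One more glove then forces some color to 27, so 156 + 1 = 157.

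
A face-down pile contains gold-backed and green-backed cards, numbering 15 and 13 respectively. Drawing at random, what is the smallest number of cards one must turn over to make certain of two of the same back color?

The worst case takes 1 card of each back color without reaching 2 of any: 2 × 1 = 2.
The next card must bring some back color to 2, so 2 + 1 = 3.

3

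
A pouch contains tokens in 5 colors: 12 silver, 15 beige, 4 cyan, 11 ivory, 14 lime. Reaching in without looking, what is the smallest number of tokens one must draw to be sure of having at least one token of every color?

53

The hardest color to obtain is cyan: we could draw every other token first — 56 − 4 = 52 tokens — without a single cyan one.
The next draw must be cyan, so 52 + 1 = 53.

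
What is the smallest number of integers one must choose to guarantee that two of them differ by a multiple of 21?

22

Two integers differ by a multiple of 21 exactly when they share a remainder mod 21.
There are 21 residue classes mod 21, so 21 integers can all lie in distinct classes.
One more integer must repeat a residue, giving a difference divisible by 21. So n = 21 + 1 = 22.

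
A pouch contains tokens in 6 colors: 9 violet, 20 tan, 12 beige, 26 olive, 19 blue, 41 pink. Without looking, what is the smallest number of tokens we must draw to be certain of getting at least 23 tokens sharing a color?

105

Treat the 6 colors as pigeonholes.
In the worst case we take at most 22 of each color, but all 9 violet, all 20 tan, all 12 beige, and all 19 blue (fewer than 22), giving 9 + 20 + 12 + 22 + 19 + 22 = 104.
One more token then forces some color to 23, so 104 + 1 = 105.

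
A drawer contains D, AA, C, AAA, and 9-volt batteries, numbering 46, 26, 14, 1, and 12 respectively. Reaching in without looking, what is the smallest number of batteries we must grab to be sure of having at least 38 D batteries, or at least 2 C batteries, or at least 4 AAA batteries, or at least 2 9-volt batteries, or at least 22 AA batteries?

62

Each of the 5 types has its own threshold; avoid all of them simultaneously.
The worst case stops just short of every target: 37 D, 21 AA, 1 C, all 1 AAA, 1 9-volt — 37 + 21 + 1 + 1 + 1 = 61 batteries.
One more battery must push some type to its target, so 61 + 1 = 62.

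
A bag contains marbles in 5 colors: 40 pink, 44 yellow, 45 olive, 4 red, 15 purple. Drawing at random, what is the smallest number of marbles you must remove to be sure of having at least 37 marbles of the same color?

128

In the worst case we take at most 36 of each color, but all 4 red and all 15 purple (fewer than 36), giving 36 + 36 + 36 + 4 + 15 = 127.
One more marble then forces some color to 37, so 127 + 1 = 128.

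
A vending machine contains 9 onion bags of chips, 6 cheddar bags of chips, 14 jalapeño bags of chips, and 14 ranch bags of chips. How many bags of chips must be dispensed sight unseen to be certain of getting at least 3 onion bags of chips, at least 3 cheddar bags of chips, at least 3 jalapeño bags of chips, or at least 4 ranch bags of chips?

Each of the 4 flavors has its own threshold; avoid all of them simultaneously.
The worst case stops just short of every target: 2 onion, 2 cheddar, 2 jalapeño, 3 ranch — 2 + 2 + 2 + 3 = 9 bags of chips.
One more bag of chips must push some flavor to its target, so 9 + 1 = 10.

10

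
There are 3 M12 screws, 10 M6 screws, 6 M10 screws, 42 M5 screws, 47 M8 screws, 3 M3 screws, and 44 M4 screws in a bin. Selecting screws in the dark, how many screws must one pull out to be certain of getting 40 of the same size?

Treat the 7 sizes as pigeonholes.
In the worst case we take at most 39 of each size, but all 3 M12, all 10 M6, all 6 M10, and all 3 M3 (fewer than 39), giving 3 + 10 + 6 + 39 + 39 + 3 + 39 = 139.
One more screw then forces some size to 40, so 139 + 1 = 140.

140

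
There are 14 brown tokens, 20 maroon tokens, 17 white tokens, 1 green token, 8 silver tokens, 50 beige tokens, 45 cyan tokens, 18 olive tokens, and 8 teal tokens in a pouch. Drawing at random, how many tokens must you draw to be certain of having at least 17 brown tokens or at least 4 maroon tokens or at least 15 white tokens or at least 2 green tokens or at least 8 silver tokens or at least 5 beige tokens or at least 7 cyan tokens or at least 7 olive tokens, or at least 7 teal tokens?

Each of the 9 colors has its own threshold; avoid all of them simultaneously.
The worst case stops just short of every target: all 14 brown, 3 maroon, 14 white, 1 green, 7 silver, 4 beige, 6 cyan, 6 olive, 6 teal — 14 + 3 + 14 + 1 + 7 + 4 + 6 + 6 + 6 = 61 tokens.
One more token must push some color to its target, so 61 + 1 = 62.

62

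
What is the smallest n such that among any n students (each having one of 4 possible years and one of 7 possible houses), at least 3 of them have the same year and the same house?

There are 4 × 7 = 28 (year, house) combinations acting as pigeonholes.
With 28 × 2 = 56 students we could place exactly 2 in each, with no (year, house) pair reaching 3.
One more forces some (year, house) pair to hold 3, so 56 + 1 = 57.

57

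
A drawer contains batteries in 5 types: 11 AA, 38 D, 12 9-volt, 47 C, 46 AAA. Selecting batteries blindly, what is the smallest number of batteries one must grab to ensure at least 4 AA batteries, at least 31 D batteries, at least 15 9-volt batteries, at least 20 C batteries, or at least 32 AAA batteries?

Each of the 5 types has its own threshold; avoid all of them simultaneously.
The worst case stops just short of every target: 3 AA, 30 D, all 12 9-volt, 19 C, 31 AAA — 3 + 30 + 12 + 19 + 31 = 95 batteries.
One more battery must push some type to its target, so 95 + 1 = 96.

96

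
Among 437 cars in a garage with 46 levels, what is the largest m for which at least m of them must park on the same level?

If each of the 46 levels held at most 9, the total would be at most 46 × 9 = 414 < 437, a contradiction.
So at least one holds ⌈437/46⌉ = 10.

10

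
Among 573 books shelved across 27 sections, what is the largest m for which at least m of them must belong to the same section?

22

The 573 books fall into 27 sections.
If each of the 27 sections held at most 21, the total would be at most 27 × 21 = 567 < 573, a contradiction.
So at least one holds ⌈573/27⌉ = 22.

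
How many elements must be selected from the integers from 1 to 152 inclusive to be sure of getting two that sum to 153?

77

Partition {1, …, 152} into 76 pairs: {1,152}, {2,151}, …, {76,77}.
Choosing 76 integers — say the integers 1 through 76 — takes one from each pair and avoids the property.
Choosing 77 forces two into the same pair by pigeonhole, and those sum to 153. So 77.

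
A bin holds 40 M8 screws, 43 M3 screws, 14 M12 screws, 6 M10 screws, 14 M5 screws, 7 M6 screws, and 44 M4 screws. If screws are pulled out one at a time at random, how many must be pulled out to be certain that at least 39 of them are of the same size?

156

In the worst case we take at most 38 of each size, but all 14 M12, all 6 M10, all 14 M5, and all 7 M6 (fewer than 38), giving 38 + 38 + 14 + 6 + 14 + 7 + 38 = 155.
One more screw then forces some size to 39, so 155 + 1 = 156.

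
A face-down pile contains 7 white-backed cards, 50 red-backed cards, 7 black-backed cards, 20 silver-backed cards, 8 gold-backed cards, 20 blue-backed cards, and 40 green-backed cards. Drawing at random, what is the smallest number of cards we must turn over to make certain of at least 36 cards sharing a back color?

In the worst case we take at most 35 of each back color, but all 7 white-backed, all 7 black-backed, all 20 silver-backed, all 8 gold-backed, and all 20 blue-backed (fewer than 35), giving 7 + 35 + 7 + 20 + 8 + 20 + 35 = 132.
One more card then forces some back color to 36, so 132 + 1 = 133.

133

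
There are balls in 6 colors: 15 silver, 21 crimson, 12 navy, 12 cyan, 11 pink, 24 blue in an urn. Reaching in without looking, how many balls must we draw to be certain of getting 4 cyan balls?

The worst case draws every non-cyan ball first: 15 + 21 + 12 + 11 + 24 = 83.
The next 4 draws are then forced to be cyan, giving 83 + 4 = 87.

87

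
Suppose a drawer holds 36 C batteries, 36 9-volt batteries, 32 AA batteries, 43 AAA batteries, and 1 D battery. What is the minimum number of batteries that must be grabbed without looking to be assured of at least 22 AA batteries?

138

To avoid AA batteries as long as possible, exhaust the other 4 types first.
The worst case draws every non-AA battery first: 36 + 36 + 43 + 1 = 116.
The next 22 draws are then forced to be AA, giving 116 + 22 = 138.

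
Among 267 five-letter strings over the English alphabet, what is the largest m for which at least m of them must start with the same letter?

11

If each of the 26 possible first letters held at most 10, the total would be at most 26 × 10 = 260 < 267, a contradiction.
So at least one holds ⌈267/26⌉ = 11.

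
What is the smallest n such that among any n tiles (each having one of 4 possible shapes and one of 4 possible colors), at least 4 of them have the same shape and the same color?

49

There are 4 × 4 = 16 (shape, color) combinations acting as pigeonholes.
With 16 × 3 = 48 tiles we could place exactly 3 in each, with no (shape, color) pair reaching 4.
One more forces some (shape, color) pair to hold 4, so 48 + 1 = 49.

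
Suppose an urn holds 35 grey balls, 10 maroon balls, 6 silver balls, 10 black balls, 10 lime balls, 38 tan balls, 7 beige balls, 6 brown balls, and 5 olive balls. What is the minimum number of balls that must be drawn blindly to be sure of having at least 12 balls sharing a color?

77

In the worst case we take at most 11 of each color, but all 10 maroon, all 6 silver, all 10 black, all 10 lime, all 7 beige, all 6 brown, and all 5 olive (fewer than 11), giving 11 + 10 + 6 + 10 + 10 + 11 + 7 + 6 + 5 = 76.
One more ball then forces some color to 12, so 76 + 1 = 77.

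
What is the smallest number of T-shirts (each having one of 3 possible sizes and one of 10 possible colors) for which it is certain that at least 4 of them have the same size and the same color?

91

There are 3 × 10 = 30 (size, color) combinations acting as pigeonholes.
With 30 × 3 = 90 T-shirts we could place exactly 3 in each, with no (size, color) pair reaching 4.
One more forces some (size, color) pair to hold 4, so 90 + 1 = 91.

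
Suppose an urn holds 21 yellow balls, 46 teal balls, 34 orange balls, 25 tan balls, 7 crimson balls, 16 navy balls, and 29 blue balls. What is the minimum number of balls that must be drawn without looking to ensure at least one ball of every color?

172

The hardest color to obtain is crimson: we could draw every other ball first — 178 − 7 = 171 balls — without a single crimson one.
The next draw must be crimson, so 171 + 1 = 172.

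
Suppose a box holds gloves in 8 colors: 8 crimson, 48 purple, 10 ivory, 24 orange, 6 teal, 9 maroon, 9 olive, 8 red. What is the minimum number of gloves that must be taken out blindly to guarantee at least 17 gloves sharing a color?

83

Treat the 8 colors as pigeonholes.
In the worst case we take at most 16 of each color, but all 8 crimson, all 10 ivory, all 6 teal, all 9 maroon, all 9 olive, and all 8 red (fewer than 16), giving 8 + 16 + 10 + 16 + 6 + 9 + 9 + 8 = 82.
One more glove then forces some color to 17, so 82 + 1 = 83.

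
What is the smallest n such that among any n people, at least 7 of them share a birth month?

73

There are 12 months of the year acting as pigeonholes.
With 12 × 6 = 72 people we could place exactly 6 in each, with no class reaching 7.
One more forces some class to hold 7, so 72 + 1 = 73.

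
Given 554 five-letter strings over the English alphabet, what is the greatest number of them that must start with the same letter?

There are 26 possible first letters, which serve as the pigeonholes.
If each of the 26 possible first letters held at most 21, the total would be at most 26 × 21 = 546 < 554, a contradiction.
So at least one holds ⌈554/26⌉ = 22.

22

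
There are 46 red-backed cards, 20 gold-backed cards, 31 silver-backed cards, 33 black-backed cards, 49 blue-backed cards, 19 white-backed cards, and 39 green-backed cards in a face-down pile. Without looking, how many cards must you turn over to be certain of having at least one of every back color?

219

The hardest back color to obtain is white-backed: we could draw every other card first — 237 − 19 = 218 cards — without a single white-backed one.
The next draw must be white-backed, so 218 + 1 = 219.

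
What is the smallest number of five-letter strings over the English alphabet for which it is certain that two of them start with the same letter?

There are 26 possible first letters acting as pigeonholes.
With 26 five-letter strings over the English alphabet we could place one in each, avoiding any repeat.
One more forces some class to hold 2, so 26 + 1 = 27.

27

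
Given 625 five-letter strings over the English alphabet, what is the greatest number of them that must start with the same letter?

There are 26 possible first letters, which serve as the pigeonholes.
If each of the 26 possible first letters held at most 24, the total would be at most 26 × 24 = 624 < 625, a contradiction.
So at least one holds ⌈625/26⌉ = 25.

25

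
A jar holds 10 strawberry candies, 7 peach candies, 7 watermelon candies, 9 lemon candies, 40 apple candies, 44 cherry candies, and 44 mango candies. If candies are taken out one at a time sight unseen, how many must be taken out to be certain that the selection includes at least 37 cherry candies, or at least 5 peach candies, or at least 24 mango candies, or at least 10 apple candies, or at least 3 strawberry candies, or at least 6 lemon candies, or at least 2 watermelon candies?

81

The worst case stops just short of every target: 2 strawberry, 4 peach, 1 watermelon, 5 lemon, 9 apple, 36 cherry, 23 mango — 2 + 4 + 1 + 5 + 9 + 36 + 23 = 80 candies.
One more candy must push some flavor to its target, so 80 + 1 = 81.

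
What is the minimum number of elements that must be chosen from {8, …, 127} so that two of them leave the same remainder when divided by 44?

Use the pigeonhole principle on residue classes: group the integers by remainder mod 44; there are 44 residue classes, each nonempty in this range.
Choosing one from each class (44 integers) avoids any shared remainder.
One more choice must repeat a class, so two differ by a multiple of 44. Hence 44 + 1 = 45.

45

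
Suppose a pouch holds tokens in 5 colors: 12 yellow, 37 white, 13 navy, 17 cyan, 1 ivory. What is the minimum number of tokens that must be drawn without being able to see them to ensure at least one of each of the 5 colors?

The hardest color to obtain is ivory: we could draw every other token first — 80 − 1 = 79 tokens — without a single ivory one.
The next draw must be ivory, so 79 + 1 = 80.

80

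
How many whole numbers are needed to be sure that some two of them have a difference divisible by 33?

Two integers differ by a multiple of 33 exactly when they share a remainder mod 33.
There are 33 residue classes mod 33, so 33 integers can all lie in distinct classes.
One more integer must repeat a residue, giving a difference divisible by 33. So n = 33 + 1 = 34.

34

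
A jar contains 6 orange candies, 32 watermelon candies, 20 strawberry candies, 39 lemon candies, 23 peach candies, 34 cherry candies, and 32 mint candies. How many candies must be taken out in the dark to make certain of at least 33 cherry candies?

185

The worst case draws every non-cherry candy first: 6 + 32 + 20 + 39 + 23 + 32 = 152.
The next 33 draws are then forced to be cherry, giving 152 + 33 = 185.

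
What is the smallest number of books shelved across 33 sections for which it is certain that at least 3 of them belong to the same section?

There are 33 sections acting as pigeonholes.
With 33 × 2 = 66 books we could place exactly 2 in each, with no class reaching 3.
One more forces some class to hold 3, so 66 + 1 = 67.

67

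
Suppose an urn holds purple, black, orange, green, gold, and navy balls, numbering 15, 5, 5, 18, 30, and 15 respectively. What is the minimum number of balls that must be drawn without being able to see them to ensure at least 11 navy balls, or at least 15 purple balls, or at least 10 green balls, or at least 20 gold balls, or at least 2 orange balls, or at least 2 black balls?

The worst case stops just short of every target: 14 purple, 1 black, 1 orange, 9 green, 19 gold, 10 navy — 14 + 1 + 1 + 9 + 19 + 10 = 54 balls.
One more ball must push some color to its target, so 54 + 1 = 55.

55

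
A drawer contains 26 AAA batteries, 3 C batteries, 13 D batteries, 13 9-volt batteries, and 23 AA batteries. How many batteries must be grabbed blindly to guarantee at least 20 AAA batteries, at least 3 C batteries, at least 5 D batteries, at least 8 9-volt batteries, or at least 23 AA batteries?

The worst case stops just short of every target: 19 AAA, 2 C, 4 D, 7 9-volt, 22 AA — 19 + 2 + 4 + 7 + 22 = 54 batteries.
One more battery must push some type to its target, so 54 + 1 = 55.

55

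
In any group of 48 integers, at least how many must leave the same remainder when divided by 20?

3

The 48 integers fall into 20 residue classes modulo 20.
If each of the 20 residue classes modulo 20 held at most 2, the total would be at most 20 × 2 = 40 < 48, a contradiction.
So at least one holds ⌈48/20⌉ = 3.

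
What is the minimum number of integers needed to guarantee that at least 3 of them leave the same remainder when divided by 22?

There are 22 residue classes modulo 22 acting as pigeonholes.
With 22 × 2 = 44 integers we could place exactly 2 in each, with no class reaching 3.
One more forces some class to hold 3, so 44 + 1 = 45.

45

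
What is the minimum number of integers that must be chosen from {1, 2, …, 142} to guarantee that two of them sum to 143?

72

Partition {1, …, 142} into 71 pairs: {1,142}, {2,141}, …, {71,72}.
Choosing 71 integers — say the integers 1 through 71 — takes one from each pair and avoids the property.
Choosing 72 forces two into the same pair by pigeonhole, and those sum to 143. So 72.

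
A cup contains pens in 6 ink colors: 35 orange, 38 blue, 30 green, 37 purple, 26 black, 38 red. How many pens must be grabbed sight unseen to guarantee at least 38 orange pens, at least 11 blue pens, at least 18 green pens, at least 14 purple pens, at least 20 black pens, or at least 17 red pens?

111

The worst case stops just short of every target: all 35 orange, 10 blue, 17 green, 13 purple, 19 black, 16 red — 35 + 10 + 17 + 13 + 19 + 16 = 110 pens.
One more pen must push some ink color to its target, so 110 + 1 = 111.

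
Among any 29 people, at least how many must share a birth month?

3

There are 12 months of the year, which serve as the pigeonholes.
If each of the 12 months of the year held at most 2, the total would be at most 12 × 2 = 24 < 29, a contradiction.
So at least one holds ⌈29/12⌉ = 3.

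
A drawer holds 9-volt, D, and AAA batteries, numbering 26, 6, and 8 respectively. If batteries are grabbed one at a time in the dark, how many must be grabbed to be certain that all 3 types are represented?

The hardest type to obtain is D: we could draw every other battery first — 40 − 6 = 34 batteries — without a single D one.
The next draw must be D, so 34 + 1 = 35.

35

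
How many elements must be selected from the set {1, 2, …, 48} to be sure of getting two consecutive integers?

Partition {1, …, 48} into 24 pairs: {1,2}, {3,4}, …, {47,48}.
Choosing 24 integers — say the 24 even numbers 2, 4, …, 48 — takes one from each pair and avoids the property.
Choosing 25 forces two into the same pair by pigeonhole, and those are consecutive. So 25.

25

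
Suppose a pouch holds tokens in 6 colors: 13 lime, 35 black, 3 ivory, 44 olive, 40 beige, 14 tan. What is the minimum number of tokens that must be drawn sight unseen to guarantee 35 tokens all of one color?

133

Treat the 6 colors as pigeonholes.
In the worst case we take at most 34 of each color, but all 13 lime, all 3 ivory, and all 14 tan (fewer than 34), giving 13 + 34 + 3 + 34 + 34 + 14 = 132.
One more token then forces some color to 35, so 132 + 1 = 133.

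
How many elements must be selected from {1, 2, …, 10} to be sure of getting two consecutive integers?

Partition {1, …, 10} into 5 pairs: {1,2}, {3,4}, …, {9,10}.
Choosing 5 integers — say the 5 even numbers 2, 4, …, 10 — takes one from each pair and avoids the property.
Choosing 6 forces two into the same pair by pigeonhole, and those are consecutive. So 6.

6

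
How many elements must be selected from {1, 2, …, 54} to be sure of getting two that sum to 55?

28

Partition {1, …, 54} into 27 pairs: {1,54}, {2,53}, …, {27,28}.
Choosing 27 integers — say the integers 1 through 27 — takes one from each pair and avoids the property.
Choosing 28 forces two into the same pair by pigeonhole, and those sum to 55. So 28.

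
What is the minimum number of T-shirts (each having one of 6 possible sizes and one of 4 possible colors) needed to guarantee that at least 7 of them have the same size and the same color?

There are 6 × 4 = 24 (size, color) combinations acting as pigeonholes.
With 24 × 6 = 144 T-shirts we could place exactly 6 in each, with no (size, color) pair reaching 7.
One more forces some (size, color) pair to hold 7, so 144 + 1 = 145.

145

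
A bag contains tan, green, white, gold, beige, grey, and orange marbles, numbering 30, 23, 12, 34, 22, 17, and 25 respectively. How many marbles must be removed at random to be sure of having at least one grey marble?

147

To avoid grey marbles as long as possible, exhaust the other 6 colors first.
The worst case draws every non-grey marble first: 30 + 23 + 12 + 34 + 22 + 25 = 146.
The next draw is then forced to be grey, giving 146 + 1 = 147.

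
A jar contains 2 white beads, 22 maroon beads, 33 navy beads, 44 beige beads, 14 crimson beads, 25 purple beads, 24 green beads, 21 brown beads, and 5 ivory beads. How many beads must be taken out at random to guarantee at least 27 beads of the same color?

166

Treat the 9 colors as pigeonholes.
In the worst case we take at most 26 of each color, but all 2 white, all 22 maroon, all 14 crimson, all 25 purple, all 24 green, all 21 brown, and all 5 ivory (fewer than 26), giving 2 + 22 + 26 + 26 + 14 + 25 + 24 + 21 + 5 = 165.
One more bead then forces some color to 27, so 165 + 1 = 166.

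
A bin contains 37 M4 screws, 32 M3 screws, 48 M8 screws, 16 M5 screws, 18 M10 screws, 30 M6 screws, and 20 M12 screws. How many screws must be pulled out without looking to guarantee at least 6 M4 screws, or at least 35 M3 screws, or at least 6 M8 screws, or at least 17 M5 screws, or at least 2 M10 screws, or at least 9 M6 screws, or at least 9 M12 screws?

76

The worst case stops just short of every target: 5 M4, all 32 M3, 5 M8, 16 M5, 1 M10, 8 M6, 8 M12 — 5 + 32 + 5 + 16 + 1 + 8 + 8 = 75 screws.
One more screw must push some size to its target, so 75 + 1 = 76.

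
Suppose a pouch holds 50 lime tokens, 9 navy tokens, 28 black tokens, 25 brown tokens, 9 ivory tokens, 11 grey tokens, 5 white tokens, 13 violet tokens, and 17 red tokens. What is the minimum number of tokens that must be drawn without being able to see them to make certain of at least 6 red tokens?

To avoid red tokens as long as possible, exhaust the other 8 colors first.
The worst case draws every non-red token first: 50 + 9 + 28 + 25 + 9 + 11 + 5 + 13 = 150.
The next 6 draws are then forced to be red, giving 150 + 6 = 156.

156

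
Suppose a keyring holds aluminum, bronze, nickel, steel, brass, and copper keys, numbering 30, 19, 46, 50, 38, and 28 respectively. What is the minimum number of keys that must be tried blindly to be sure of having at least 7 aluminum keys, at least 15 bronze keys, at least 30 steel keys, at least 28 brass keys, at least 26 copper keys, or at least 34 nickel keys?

135

Each of the 6 types has its own threshold; avoid all of them simultaneously.
The worst case stops just short of every target: 6 aluminum, 14 bronze, 33 nickel, 29 steel, 27 brass, 25 copper — 6 + 14 + 33 + 29 + 27 + 25 = 134 keys.
One more key must push some type to its target, so 134 + 1 = 135.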